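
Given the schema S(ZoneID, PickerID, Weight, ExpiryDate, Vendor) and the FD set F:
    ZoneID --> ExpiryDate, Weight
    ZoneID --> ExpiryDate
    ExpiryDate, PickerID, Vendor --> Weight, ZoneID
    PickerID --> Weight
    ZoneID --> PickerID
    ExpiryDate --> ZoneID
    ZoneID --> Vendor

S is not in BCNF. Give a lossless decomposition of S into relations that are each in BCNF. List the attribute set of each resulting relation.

{ExpiryDate, PickerID, Vendor, ZoneID}; {PickerID, Weight}

Candidate keys of the original relation: {ExpiryDate}, {ZoneID}.
{ExpiryDate, PickerID, Vendor, Weight, ZoneID}: {PickerID} determines {PickerID, Weight} here but is not a superkey — split on PickerID --> Weight, giving {PickerID, Weight} and {ExpiryDate, PickerID, Vendor, ZoneID}.
{PickerID, Weight} has no BCNF violation.
{ExpiryDate, PickerID, Vendor, ZoneID} has no BCNF violation.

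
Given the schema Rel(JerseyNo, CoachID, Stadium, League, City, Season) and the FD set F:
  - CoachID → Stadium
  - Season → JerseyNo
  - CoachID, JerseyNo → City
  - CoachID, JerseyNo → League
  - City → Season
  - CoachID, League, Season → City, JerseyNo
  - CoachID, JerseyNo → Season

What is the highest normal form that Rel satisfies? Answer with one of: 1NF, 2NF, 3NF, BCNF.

1NF

Candidate keys: {City, CoachID}, {CoachID, JerseyNo}, {CoachID, Season}. Prime attributes: {City, CoachID, JerseyNo, Season}.
CoachID → Stadium: {CoachID}⁺ = {CoachID, Stadium}, which is not all of the attributes, so the left side is not a superkey — BCNF is violated.
CoachID → Stadium determines the non-prime attribute {Stadium} from a non-superkey — 3NF is violated.
Since {CoachID} ⊂ {City, CoachID} and {CoachID}⁺ ⊇ {Stadium} with {Stadium} non-prime, there is a partial dependency; 2NF fails.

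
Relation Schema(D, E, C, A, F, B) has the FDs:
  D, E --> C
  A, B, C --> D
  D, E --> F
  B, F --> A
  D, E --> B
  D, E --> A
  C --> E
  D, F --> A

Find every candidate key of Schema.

{A, B, C}, {B, C, F}, {C, D}, {D, E}

Closure of {C, D} is {A, B, C, D, E, F}, the whole schema; {C, D} is a candidate key.
Closure of {D, E} is {A, B, C, D, E, F}, the whole schema; {D, E} is a candidate key.
Closure of {A, B, C} is {A, B, C, D, E, F}, the whole schema; {A, B, C} is a candidate key.
Closure of {B, C, F} is {A, B, C, D, E, F}, the whole schema; {B, C, F} is a candidate key.
No proper subset of any of these is a key, and no other minimal superkey exists.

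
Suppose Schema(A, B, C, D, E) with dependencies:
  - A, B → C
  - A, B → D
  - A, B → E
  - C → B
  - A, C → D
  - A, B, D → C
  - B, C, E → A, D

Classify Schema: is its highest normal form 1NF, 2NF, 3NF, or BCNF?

3NF

Candidate keys: {A, B}, {A, C}, {C, E}. Prime attributes: {A, B, C, E}.
C → B: {C}⁺ = {B, C}, which is not all of the attributes, so the left side is not a superkey — BCNF is violated.
Since {B} ⊆ prime attributes and every other non-superkey FD also has a prime right side, the schema is in 3NF.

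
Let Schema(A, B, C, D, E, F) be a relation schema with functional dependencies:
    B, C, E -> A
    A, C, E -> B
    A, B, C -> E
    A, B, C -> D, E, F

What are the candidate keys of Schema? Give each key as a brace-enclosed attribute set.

{C} never appears on the right of any FD, so every key must include it.
{A, B, C} is a candidate key since {A, B, C}⁺ = {A, B, C, D, E, F} covers every attribute.
{A, C, E} is a candidate key since {A, C, E}⁺ = {A, B, C, D, E, F} covers every attribute.
{B, C, E} is a candidate key since {B, C, E}⁺ = {A, B, C, D, E, F} covers every attribute.
Any other superkey properly contains one of these, so there are no further candidate keys.

{A, B, C}, {A, C, E}, {B, C, E}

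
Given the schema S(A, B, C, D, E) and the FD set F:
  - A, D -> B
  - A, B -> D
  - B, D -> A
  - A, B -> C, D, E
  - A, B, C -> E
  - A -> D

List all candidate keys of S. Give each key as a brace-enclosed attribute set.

{A}⁺ = {A, B, C, D, E}, which is every attribute, so {A} is a candidate key.
{B, D}⁺ = {A, B, C, D, E}, which is every attribute, so {B, D} is a candidate key.
Any other superkey properly contains one of these, so there are no further candidate keys.

{A}, {B, D}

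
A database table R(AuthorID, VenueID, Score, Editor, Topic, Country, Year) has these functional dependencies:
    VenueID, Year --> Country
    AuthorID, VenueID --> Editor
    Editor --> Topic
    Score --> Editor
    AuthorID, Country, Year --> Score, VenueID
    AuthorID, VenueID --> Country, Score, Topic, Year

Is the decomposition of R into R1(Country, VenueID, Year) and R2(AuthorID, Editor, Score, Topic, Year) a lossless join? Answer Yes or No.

Common attributes: {Year}; their closure is {Year}.
R1 ⊄ {Year} and R2 ⊄ {Year}, so the split is lossy.

No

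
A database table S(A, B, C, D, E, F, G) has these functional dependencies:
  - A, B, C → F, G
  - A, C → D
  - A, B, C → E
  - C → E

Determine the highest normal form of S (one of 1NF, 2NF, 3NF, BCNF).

Candidate key: {A, B, C}. Prime attributes: {A, B, C}.
A, C → D: {A, C}⁺ = {A, C, D, E}, which is not all of the attributes, so the left side is not a superkey — BCNF is violated.
A, C → D has non-prime {D} on the right and a non-superkey on the left, so 3NF fails.
The proper key subset {C} of {A, B, C} determines non-prime {E}, so the relation is not even in 2NF.

1NF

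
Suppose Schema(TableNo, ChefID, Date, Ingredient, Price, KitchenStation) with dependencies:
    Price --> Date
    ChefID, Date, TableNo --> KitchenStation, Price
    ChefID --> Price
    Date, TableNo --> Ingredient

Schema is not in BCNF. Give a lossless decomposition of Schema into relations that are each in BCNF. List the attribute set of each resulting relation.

Candidate key of the original relation: {ChefID, TableNo}.
In {ChefID, Date, Ingredient, KitchenStation, Price, TableNo}, {Price} is not a superkey ({Price}⁺ restricted to this set is {Date, Price}), so split on Price --> Date into {Date, Price} and {ChefID, Ingredient, KitchenStation, Price, TableNo}.
{Date, Price} is in BCNF.
In {ChefID, Ingredient, KitchenStation, Price, TableNo}, {ChefID} is not a superkey ({ChefID}⁺ restricted to this set is {ChefID, Price}), so split on ChefID --> Price into {ChefID, Price} and {ChefID, Ingredient, KitchenStation, TableNo}.
{ChefID, Price} is in BCNF.
{ChefID, Ingredient, KitchenStation, TableNo} is in BCNF.

{ChefID, Ingredient, KitchenStation, TableNo}; {ChefID, Price}; {Date, Price}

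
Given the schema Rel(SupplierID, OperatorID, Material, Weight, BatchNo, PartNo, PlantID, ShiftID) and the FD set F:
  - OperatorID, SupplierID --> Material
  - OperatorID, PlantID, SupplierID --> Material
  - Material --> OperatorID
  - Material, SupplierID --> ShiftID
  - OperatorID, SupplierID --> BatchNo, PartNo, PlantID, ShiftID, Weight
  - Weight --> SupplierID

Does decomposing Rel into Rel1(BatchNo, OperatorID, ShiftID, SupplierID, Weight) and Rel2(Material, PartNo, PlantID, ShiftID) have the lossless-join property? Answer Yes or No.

No

Common attributes: {ShiftID}; their closure is {ShiftID}.
Neither Rel1 nor Rel2 is contained in that closure, so the decomposition is lossy.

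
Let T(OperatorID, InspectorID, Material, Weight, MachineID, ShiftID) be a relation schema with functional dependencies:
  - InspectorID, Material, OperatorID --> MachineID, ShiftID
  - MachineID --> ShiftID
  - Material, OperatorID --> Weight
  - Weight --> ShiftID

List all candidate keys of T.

Attributes never on any right-hand side: {InspectorID, Material, OperatorID} — every candidate key must contain all of them.
{InspectorID, Material, OperatorID} is a candidate key since {InspectorID, Material, OperatorID}⁺ = {InspectorID, MachineID, Material, OperatorID, ShiftID, Weight} covers every attribute.
No other minimal set has full closure, so this is the only candidate key.

{InspectorID, Material, OperatorID}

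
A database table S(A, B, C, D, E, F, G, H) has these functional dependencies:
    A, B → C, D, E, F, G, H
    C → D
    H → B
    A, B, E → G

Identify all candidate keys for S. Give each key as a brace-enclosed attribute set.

No FD produces {A}, so it must be in every candidate key.
{A, B} is a candidate key since {A, B}⁺ = {A, B, C, D, E, F, G, H} covers every attribute.
{A, H} is a candidate key since {A, H}⁺ = {A, B, C, D, E, F, G, H} covers every attribute.
These are minimal and exhaustive — every other superkey contains one of them.

{A, B}, {A, H}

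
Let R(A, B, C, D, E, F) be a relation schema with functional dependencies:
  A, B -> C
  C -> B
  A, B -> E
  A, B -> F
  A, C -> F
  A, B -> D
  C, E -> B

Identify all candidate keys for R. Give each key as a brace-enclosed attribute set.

{A, B}, {A, C}

Attributes never on any right-hand side: {A} — every candidate key must contain it.
{A, B}⁺ = {A, B, C, D, E, F} — all of the relation — so {A, B} is a candidate key.
{A, C}⁺ = {A, B, C, D, E, F} — all of the relation — so {A, C} is a candidate key.
Any other superkey properly contains one of these, so there are no further candidate keys.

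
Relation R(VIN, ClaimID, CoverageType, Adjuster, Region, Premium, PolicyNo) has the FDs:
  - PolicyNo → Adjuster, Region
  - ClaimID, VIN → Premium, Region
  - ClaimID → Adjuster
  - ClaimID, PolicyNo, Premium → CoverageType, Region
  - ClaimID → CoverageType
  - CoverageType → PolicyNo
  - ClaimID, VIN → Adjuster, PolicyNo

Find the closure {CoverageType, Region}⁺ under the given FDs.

{Adjuster, CoverageType, PolicyNo, Region}

Start with {CoverageType, Region}.
CoverageType → PolicyNo applies; add {PolicyNo} → now {CoverageType, PolicyNo, Region}.
PolicyNo → Adjuster, Region applies; add {Adjuster} → now {Adjuster, CoverageType, PolicyNo, Region}.
No further FD applies.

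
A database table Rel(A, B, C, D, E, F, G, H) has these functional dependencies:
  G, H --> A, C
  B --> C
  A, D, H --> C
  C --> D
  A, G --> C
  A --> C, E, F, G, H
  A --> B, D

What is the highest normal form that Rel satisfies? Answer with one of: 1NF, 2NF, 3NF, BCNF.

2NF

Candidate keys: {A}, {G, H}. Prime attributes: {A, G, H}.
B --> C breaks BCNF: {B}⁺ = {B, C, D}, so {B} is not a superkey.
B --> C has non-prime {C} on the right and a non-superkey on the left, so 3NF fails.
No non-prime attribute depends on a proper subset of any candidate key, so 2NF holds.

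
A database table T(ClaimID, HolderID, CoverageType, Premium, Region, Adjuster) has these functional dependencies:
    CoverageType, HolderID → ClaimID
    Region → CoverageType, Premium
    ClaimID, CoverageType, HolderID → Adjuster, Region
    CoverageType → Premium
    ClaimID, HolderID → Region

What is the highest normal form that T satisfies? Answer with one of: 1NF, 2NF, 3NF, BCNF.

Candidate keys: {ClaimID, HolderID}, {CoverageType, HolderID}, {HolderID, Region}. Prime attributes: {ClaimID, CoverageType, HolderID, Region}.
Region → CoverageType, Premium: {Region}⁺ = {CoverageType, Premium, Region}, which is not all of the attributes, so the left side is not a superkey — BCNF is violated.
Region → CoverageType, Premium determines the non-prime attribute {Premium} from a non-superkey — 3NF is violated.
{CoverageType} is a proper subset of the key {CoverageType, HolderID}, and {CoverageType}⁺ contains the non-prime attribute {Premium} — a partial dependency, so 2NF is violated.

1NF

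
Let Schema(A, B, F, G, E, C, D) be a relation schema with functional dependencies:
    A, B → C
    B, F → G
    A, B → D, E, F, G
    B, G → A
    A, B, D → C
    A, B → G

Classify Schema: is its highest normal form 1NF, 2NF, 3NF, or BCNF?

BCNF

Candidate keys: {A, B}, {B, F}, {B, G}. Prime attributes: {A, B, F, G}.
Every FD has a superkey on the left, so the relation is in BCNF.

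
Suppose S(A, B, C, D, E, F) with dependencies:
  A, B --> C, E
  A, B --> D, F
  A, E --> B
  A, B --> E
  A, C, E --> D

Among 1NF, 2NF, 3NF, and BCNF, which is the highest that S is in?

Candidate keys: {A, B}, {A, E}. Prime attributes: {A, B, E}.
The left-hand side of every FD is a superkey, so BCNF is satisfied.

BCNF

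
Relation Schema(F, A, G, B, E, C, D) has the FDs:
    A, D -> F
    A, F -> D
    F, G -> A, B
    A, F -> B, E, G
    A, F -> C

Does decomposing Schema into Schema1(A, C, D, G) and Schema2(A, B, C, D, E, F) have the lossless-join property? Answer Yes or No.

Schema1 ∩ Schema2 = {A, C, D}; its closure under F is {A, B, C, D, E, F, G}.
Schema1 is contained in that closure, so Schema1 ∩ Schema2 -> Schema1 holds and the join is lossless.

Yes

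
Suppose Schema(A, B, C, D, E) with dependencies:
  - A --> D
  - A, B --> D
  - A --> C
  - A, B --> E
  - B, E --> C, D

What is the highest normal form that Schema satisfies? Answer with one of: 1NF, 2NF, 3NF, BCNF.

1NF

Candidate key: {A, B}. Prime attributes: {A, B}.
For A --> D we have {A}⁺ = {A, C, D}; {A} is not a superkey, so BCNF fails.
Because {D} is non-prime and the left side of A --> D is not a superkey, the relation is not in 3NF.
The proper key subset {A} of {A, B} determines non-prime {C, D}, so the relation is not even in 2NF.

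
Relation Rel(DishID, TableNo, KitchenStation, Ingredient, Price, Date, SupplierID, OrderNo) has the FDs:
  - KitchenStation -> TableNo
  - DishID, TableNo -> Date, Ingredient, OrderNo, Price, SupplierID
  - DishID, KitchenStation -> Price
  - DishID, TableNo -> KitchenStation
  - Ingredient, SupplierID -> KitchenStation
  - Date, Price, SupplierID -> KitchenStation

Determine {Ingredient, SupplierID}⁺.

Start with {Ingredient, SupplierID}.
Ingredient, SupplierID -> KitchenStation applies; add {KitchenStation} → now {Ingredient, KitchenStation, SupplierID}.
KitchenStation -> TableNo applies; add {TableNo} → now {Ingredient, KitchenStation, SupplierID, TableNo}.
No further FD applies.

{Ingredient, KitchenStation, SupplierID, TableNo}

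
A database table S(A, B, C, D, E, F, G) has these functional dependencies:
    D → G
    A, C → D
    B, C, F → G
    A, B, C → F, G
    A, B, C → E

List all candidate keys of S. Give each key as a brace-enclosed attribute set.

Attributes never on any right-hand side: {A, B, C} — every candidate key must contain all of them.
{A, B, C}⁺ = {A, B, C, D, E, F, G} — all of the relation — so {A, B, C} is a candidate key.
No other minimal set has full closure, so this is the only candidate key.

{A, B, C}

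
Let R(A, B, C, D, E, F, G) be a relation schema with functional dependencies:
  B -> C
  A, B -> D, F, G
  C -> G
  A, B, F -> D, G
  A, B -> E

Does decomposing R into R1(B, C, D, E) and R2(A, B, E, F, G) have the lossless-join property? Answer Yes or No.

No

R1 ∩ R2 = {B, E}; its closure under F is {B, C, E, G}.
R1 ⊄ {B, C, E, G} and R2 ⊄ {B, C, E, G}, so the split is lossy.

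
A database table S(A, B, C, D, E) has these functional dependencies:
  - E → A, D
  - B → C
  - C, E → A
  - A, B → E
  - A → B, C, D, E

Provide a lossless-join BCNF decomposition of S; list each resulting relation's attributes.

{A, B, D, E}; {B, C}

Candidate keys of the original relation: {A}, {E}.
{A, B, C, D, E}: {B} determines {B, C} here but is not a superkey — split on B → C, giving {B, C} and {A, B, D, E}.
{B, C}: every determinant is a superkey — BCNF.
{A, B, D, E}: every determinant is a superkey — BCNF.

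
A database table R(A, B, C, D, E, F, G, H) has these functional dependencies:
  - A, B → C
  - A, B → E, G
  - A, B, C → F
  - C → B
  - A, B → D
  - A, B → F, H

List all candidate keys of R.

{A} never appears on the right of any FD, so every key must include it.
{A, B}⁺ = {A, B, C, D, E, F, G, H} — all of the relation — so {A, B} is a candidate key.
{A, C}⁺ = {A, B, C, D, E, F, G, H} — all of the relation — so {A, C} is a candidate key.
No proper subset of any of these is a key, and no other minimal superkey exists.

{A, B}, {A, C}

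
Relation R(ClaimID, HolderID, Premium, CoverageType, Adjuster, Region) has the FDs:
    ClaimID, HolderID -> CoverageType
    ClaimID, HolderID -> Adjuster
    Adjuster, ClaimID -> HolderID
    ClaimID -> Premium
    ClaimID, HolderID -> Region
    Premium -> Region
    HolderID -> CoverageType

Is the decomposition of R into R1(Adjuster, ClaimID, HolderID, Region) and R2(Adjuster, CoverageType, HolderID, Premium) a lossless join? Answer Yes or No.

R1 ∩ R2 = {Adjuster, HolderID}; its closure under F is {Adjuster, CoverageType, HolderID}.
The closure covers neither R1 nor R2 entirely; the join is not lossless.

No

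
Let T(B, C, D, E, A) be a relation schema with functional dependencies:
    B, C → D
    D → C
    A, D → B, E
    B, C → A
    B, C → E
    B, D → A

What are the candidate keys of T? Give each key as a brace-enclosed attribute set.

{A, D}, {B, C}, {B, D}

Closure of {A, D} is {A, B, C, D, E}, the whole schema; {A, D} is a candidate key.
Closure of {B, C} is {A, B, C, D, E}, the whole schema; {B, C} is a candidate key.
Closure of {B, D} is {A, B, C, D, E}, the whole schema; {B, D} is a candidate key.
No proper subset of any of these is a key, and no other minimal superkey exists.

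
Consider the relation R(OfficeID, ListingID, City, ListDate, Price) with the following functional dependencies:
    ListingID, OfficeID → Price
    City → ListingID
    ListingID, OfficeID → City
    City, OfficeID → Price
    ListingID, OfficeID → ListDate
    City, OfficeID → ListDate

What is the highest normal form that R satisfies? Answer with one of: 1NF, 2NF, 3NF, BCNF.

3NF

Candidate keys: {City, OfficeID}, {ListingID, OfficeID}. Prime attributes: {City, ListingID, OfficeID}.
For City → ListingID we have {City}⁺ = {City, ListingID}; {City} is not a superkey, so BCNF fails.
But every attribute on its right side ({ListingID}) is prime, and the same holds for every other non-superkey FD, so 3NF still holds.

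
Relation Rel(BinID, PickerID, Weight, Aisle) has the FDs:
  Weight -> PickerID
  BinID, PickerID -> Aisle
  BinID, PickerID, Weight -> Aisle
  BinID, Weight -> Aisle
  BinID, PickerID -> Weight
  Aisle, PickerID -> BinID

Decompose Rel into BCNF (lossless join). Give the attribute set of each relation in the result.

Candidate keys of the original relation: {Aisle, PickerID}, {Aisle, Weight}, {BinID, PickerID}, {BinID, Weight}.
In {Aisle, BinID, PickerID, Weight}, {Weight} is not a superkey ({Weight}⁺ restricted to this set is {PickerID, Weight}), so split on Weight -> PickerID into {PickerID, Weight} and {Aisle, BinID, Weight}.
{PickerID, Weight} has no BCNF violation.
{Aisle, BinID, Weight} has no BCNF violation.

{Aisle, BinID, Weight}; {PickerID, Weight}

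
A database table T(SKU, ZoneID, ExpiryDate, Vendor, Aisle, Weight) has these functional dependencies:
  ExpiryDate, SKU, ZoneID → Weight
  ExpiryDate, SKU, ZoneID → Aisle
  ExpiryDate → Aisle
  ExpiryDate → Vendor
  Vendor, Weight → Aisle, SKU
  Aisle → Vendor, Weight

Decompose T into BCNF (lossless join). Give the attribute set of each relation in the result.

Candidate key of the original relation: {ExpiryDate, ZoneID}.
{Aisle, ExpiryDate, SKU, Vendor, Weight, ZoneID}: {ExpiryDate} determines {Aisle, ExpiryDate, SKU, Vendor, Weight} here but is not a superkey — split on ExpiryDate → Aisle, SKU, Vendor, Weight, giving {Aisle, ExpiryDate, SKU, Vendor, Weight} and {ExpiryDate, ZoneID}.
{Aisle, ExpiryDate, SKU, Vendor, Weight}: {Vendor, Weight} determines {Aisle, SKU, Vendor, Weight} here but is not a superkey — split on Vendor, Weight → Aisle, SKU, giving {Aisle, SKU, Vendor, Weight} and {ExpiryDate, Vendor, Weight}.
{Aisle, SKU, Vendor, Weight} is in BCNF.
{ExpiryDate, Vendor, Weight} is in BCNF.
{ExpiryDate, ZoneID} is in BCNF.

{Aisle, SKU, Vendor, Weight}; {ExpiryDate, Vendor, Weight}; {ExpiryDate, ZoneID}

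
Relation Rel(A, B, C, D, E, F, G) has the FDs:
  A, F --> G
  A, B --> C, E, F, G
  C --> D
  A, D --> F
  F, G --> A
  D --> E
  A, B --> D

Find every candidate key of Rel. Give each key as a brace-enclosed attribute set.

{A, B}, {B, F, G}

No FD produces {B}, so it must be in every candidate key.
{A, B} is a candidate key since {A, B}⁺ = {A, B, C, D, E, F, G} covers every attribute.
{B, F, G} is a candidate key since {B, F, G}⁺ = {A, B, C, D, E, F, G} covers every attribute.
Any other superkey properly contains one of these, so there are no further candidate keys.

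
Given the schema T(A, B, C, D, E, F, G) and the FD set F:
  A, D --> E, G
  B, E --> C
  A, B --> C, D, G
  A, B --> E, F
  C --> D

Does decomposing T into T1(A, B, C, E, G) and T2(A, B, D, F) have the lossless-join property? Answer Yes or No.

Yes

The shared attributes are {A, B} and {A, B}⁺ = {A, B, C, D, E, F, G}.
This includes all of T1, so the common attributes are a superkey of T1 — the join is lossless.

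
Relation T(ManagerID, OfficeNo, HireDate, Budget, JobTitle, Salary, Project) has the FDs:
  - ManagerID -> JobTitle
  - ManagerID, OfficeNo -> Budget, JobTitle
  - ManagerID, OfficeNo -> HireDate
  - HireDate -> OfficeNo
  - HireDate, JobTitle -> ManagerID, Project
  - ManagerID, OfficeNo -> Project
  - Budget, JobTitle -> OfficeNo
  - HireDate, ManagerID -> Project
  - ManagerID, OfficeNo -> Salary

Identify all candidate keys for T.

{Budget, ManagerID}, {HireDate, JobTitle}, {HireDate, ManagerID}, {ManagerID, OfficeNo}

{Budget, ManagerID} is a candidate key since {Budget, ManagerID}⁺ = {Budget, HireDate, JobTitle, ManagerID, OfficeNo, Project, Salary} covers every attribute.
{HireDate, JobTitle} is a candidate key since {HireDate, JobTitle}⁺ = {Budget, HireDate, JobTitle, ManagerID, OfficeNo, Project, Salary} covers every attribute.
{HireDate, ManagerID} is a candidate key since {HireDate, ManagerID}⁺ = {Budget, HireDate, JobTitle, ManagerID, OfficeNo, Project, Salary} covers every attribute.
{ManagerID, OfficeNo} is a candidate key since {ManagerID, OfficeNo}⁺ = {Budget, HireDate, JobTitle, ManagerID, OfficeNo, Project, Salary} covers every attribute.
Any other superkey properly contains one of these, so there are no further candidate keys.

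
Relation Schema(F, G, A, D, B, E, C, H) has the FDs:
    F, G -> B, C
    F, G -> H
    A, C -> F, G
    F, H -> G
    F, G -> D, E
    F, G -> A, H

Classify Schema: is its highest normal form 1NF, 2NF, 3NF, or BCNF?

BCNF

Candidate keys: {A, C}, {F, G}, {F, H}. Prime attributes: {A, C, F, G, H}.
Every FD has a superkey on the left, so the relation is in BCNF.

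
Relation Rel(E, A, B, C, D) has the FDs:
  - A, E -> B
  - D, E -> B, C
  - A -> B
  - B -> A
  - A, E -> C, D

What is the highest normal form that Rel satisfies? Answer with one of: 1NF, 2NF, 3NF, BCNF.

3NF

Candidate keys: {A, E}, {B, E}, {D, E}. Prime attributes: {A, B, D, E}.
For A -> B we have {A}⁺ = {A, B}; {A} is not a superkey, so BCNF fails.
But every attribute on its right side ({B}) is prime, and the same holds for every other non-superkey FD, so 3NF still holds.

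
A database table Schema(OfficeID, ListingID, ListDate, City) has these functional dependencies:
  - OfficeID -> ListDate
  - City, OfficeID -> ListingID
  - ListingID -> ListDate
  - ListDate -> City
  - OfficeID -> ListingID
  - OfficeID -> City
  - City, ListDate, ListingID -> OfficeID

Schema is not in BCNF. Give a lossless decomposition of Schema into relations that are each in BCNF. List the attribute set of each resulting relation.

Candidate keys of the original relation: {ListingID}, {OfficeID}.
Within {City, ListDate, ListingID, OfficeID}: {ListDate}⁺ ∩ {City, ListDate, ListingID, OfficeID} = {City, ListDate}, not the whole set, so ListDate -> City violates BCNF; decompose into {City, ListDate} and {ListDate, ListingID, OfficeID}.
{City, ListDate} has no BCNF violation.
{ListDate, ListingID, OfficeID} has no BCNF violation.

{City, ListDate}; {ListDate, ListingID, OfficeID}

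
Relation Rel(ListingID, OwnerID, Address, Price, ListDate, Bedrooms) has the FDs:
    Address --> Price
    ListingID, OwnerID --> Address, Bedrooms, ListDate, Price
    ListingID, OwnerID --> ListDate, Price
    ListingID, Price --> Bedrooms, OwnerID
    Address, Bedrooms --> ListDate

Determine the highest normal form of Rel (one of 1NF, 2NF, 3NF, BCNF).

Candidate keys: {Address, ListingID}, {ListingID, OwnerID}, {ListingID, Price}. Prime attributes: {Address, ListingID, OwnerID, Price}.
For Address --> Price we have {Address}⁺ = {Address, Price}; {Address} is not a superkey, so BCNF fails.
Address, Bedrooms --> ListDate determines the non-prime attribute {ListDate} from a non-superkey — 3NF is violated.
No proper subset of a key has a non-prime attribute in its closure, so there is no partial dependency; 2NF holds.

2NF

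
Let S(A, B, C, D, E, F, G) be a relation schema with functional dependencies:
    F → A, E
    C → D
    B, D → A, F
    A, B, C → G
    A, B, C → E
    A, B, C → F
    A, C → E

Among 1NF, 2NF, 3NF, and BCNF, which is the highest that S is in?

1NF

Candidate key: {B, C}. Prime attributes: {B, C}.
F → A, E breaks BCNF: {F}⁺ = {A, E, F}, so {F} is not a superkey.
F → A, E has non-prime {A, E} on the right and a non-superkey on the left, so 3NF fails.
Since {C} ⊂ {B, C} and {C}⁺ ⊇ {D} with {D} non-prime, there is a partial dependency; 2NF fails.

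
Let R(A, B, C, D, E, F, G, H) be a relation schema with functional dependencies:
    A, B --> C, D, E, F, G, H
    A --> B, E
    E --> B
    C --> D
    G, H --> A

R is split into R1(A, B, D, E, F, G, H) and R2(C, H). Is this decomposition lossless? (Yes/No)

No

The shared attributes are {H} and {H}⁺ = {H}.
Neither R1 nor R2 is contained in that closure, so the decomposition is lossy.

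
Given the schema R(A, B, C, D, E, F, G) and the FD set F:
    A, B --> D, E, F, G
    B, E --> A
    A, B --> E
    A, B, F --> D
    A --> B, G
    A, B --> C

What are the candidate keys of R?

{A} is a candidate key since {A}⁺ = {A, B, C, D, E, F, G} covers every attribute.
{B, E} is a candidate key since {B, E}⁺ = {A, B, C, D, E, F, G} covers every attribute.
These are minimal and exhaustive — every other superkey contains one of them.

{A}, {B, E}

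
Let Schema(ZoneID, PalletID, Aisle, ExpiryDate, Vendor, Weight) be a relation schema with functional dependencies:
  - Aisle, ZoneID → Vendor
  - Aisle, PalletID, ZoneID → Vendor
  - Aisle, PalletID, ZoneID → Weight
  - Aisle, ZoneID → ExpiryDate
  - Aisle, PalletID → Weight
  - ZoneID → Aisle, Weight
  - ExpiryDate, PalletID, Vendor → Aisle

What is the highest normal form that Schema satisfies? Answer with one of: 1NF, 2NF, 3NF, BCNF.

1NF

Candidate key: {PalletID, ZoneID}. Prime attributes: {PalletID, ZoneID}.
For Aisle, ZoneID → Vendor we have {Aisle, ZoneID}⁺ = {Aisle, ExpiryDate, Vendor, Weight, ZoneID}; {Aisle, ZoneID} is not a superkey, so BCNF fails.
Aisle, ZoneID → Vendor determines the non-prime attribute {Vendor} from a non-superkey — 3NF is violated.
The proper key subset {ZoneID} of {PalletID, ZoneID} determines non-prime {Aisle, ExpiryDate, Vendor, Weight}, so the relation is not even in 2NF.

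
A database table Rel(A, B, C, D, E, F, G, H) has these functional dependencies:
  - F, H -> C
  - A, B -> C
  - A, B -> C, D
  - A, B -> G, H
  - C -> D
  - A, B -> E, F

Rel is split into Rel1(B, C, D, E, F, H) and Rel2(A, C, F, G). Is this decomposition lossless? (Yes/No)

Rel1 ∩ Rel2 = {C, F}; its closure under F is {C, D, F}.
Rel1 ⊄ {C, D, F} and Rel2 ⊄ {C, D, F}, so the split is lossy.

No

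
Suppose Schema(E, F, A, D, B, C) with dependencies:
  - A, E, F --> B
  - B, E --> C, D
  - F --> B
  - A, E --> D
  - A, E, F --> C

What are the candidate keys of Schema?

No FD produces {A, E, F}, so they must be in every candidate key.
Closure of {A, E, F} is {A, B, C, D, E, F}, the whole schema; {A, E, F} is a candidate key.
Every other attribute set either contains this one or has a smaller closure.

{A, E, F}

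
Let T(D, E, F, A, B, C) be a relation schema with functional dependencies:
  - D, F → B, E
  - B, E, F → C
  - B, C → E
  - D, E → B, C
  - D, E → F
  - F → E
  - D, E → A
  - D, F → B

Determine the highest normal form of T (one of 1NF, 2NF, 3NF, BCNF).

3NF

Candidate keys: {B, C, D}, {D, E}, {D, F}. Prime attributes: {B, C, D, E, F}.
B, E, F → C: {B, E, F}⁺ = {B, C, E, F}, which is not all of the attributes, so the left side is not a superkey — BCNF is violated.
Since {C} ⊆ prime attributes and every other non-superkey FD also has a prime right side, the schema is in 3NF.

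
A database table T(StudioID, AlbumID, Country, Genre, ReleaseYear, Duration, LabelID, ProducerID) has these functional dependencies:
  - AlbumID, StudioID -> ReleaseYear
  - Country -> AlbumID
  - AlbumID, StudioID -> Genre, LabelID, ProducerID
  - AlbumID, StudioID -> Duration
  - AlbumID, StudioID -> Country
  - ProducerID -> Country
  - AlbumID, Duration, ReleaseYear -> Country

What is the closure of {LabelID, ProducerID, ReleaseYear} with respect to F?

Start with {LabelID, ProducerID, ReleaseYear}.
ProducerID -> Country applies; add {Country} → now {Country, LabelID, ProducerID, ReleaseYear}.
Country -> AlbumID applies; add {AlbumID} → now {AlbumID, Country, LabelID, ProducerID, ReleaseYear}.
No further FD applies.

{AlbumID, Country, LabelID, ProducerID, ReleaseYear}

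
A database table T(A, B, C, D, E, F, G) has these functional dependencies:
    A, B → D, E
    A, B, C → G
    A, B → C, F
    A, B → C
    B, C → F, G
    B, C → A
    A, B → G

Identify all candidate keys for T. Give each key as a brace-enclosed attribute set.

No FD produces {B}, so it must be in every candidate key.
Closure of {A, B} is {A, B, C, D, E, F, G}, the whole schema; {A, B} is a candidate key.
Closure of {B, C} is {A, B, C, D, E, F, G}, the whole schema; {B, C} is a candidate key.
No proper subset of any of these is a key, and no other minimal superkey exists.

{A, B}, {B, C}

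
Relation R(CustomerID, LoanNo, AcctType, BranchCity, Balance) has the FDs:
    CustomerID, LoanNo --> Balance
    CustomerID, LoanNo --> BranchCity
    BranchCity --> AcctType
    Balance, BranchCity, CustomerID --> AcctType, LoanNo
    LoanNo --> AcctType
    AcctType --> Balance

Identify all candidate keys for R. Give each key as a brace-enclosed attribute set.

{CustomerID} never appears on the right of any FD, so every key must include it.
{BranchCity, CustomerID}⁺ = {AcctType, Balance, BranchCity, CustomerID, LoanNo}, which is every attribute, so {BranchCity, CustomerID} is a candidate key.
{CustomerID, LoanNo}⁺ = {AcctType, Balance, BranchCity, CustomerID, LoanNo}, which is every attribute, so {CustomerID, LoanNo} is a candidate key.
No proper subset of any of these is a key, and no other minimal superkey exists.

{BranchCity, CustomerID}, {CustomerID, LoanNo}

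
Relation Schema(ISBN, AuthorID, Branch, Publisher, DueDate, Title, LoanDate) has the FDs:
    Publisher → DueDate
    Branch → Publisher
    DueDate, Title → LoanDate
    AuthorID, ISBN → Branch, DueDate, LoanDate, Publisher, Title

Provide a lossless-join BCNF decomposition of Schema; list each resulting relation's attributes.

Candidate key of the original relation: {AuthorID, ISBN}.
{AuthorID, Branch, DueDate, ISBN, LoanDate, Publisher, Title}: {Publisher} determines {DueDate, Publisher} here but is not a superkey — split on Publisher → DueDate, giving {DueDate, Publisher} and {AuthorID, Branch, ISBN, LoanDate, Publisher, Title}.
{DueDate, Publisher}: every determinant is a superkey — BCNF.
{AuthorID, Branch, ISBN, LoanDate, Publisher, Title}: {Branch} determines {Branch, Publisher} here but is not a superkey — split on Branch → Publisher, giving {Branch, Publisher} and {AuthorID, Branch, ISBN, LoanDate, Title}.
{Branch, Publisher}: every determinant is a superkey — BCNF.
{AuthorID, Branch, ISBN, LoanDate, Title}: {Branch, Title} determines {Branch, LoanDate, Title} here but is not a superkey — split on Branch, Title → LoanDate, giving {Branch, LoanDate, Title} and {AuthorID, Branch, ISBN, Title}.
{Branch, LoanDate, Title}: every determinant is a superkey — BCNF.
{AuthorID, Branch, ISBN, Title}: every determinant is a superkey — BCNF.

{AuthorID, Branch, ISBN, Title}; {Branch, LoanDate, Title}; {Branch, Publisher}; {DueDate, Publisher}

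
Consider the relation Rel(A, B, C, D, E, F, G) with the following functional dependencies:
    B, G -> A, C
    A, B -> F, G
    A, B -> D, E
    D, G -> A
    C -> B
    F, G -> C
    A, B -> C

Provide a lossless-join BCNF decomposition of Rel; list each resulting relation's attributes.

Candidate keys of the original relation: {A, B}, {A, C}, {B, G}, {C, G}, {F, G}.
{A, B, C, D, E, F, G}: {D, G} determines {A, D, G} here but is not a superkey — split on D, G -> A, giving {A, D, G} and {B, C, D, E, F, G}.
{A, D, G} has no BCNF violation.
{B, C, D, E, F, G}: {C} determines {B, C} here but is not a superkey — split on C -> B, giving {B, C} and {C, D, E, F, G}.
{B, C} has no BCNF violation.
{C, D, E, F, G} has no BCNF violation.

{A, D, G}; {B, C}; {C, D, E, F, G}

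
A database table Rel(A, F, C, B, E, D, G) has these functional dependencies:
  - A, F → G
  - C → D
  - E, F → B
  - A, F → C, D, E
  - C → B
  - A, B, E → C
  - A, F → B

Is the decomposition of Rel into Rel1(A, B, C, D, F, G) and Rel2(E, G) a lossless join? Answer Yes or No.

The shared attributes are {G} and {G}⁺ = {G}.
Neither Rel1 nor Rel2 is contained in that closure, so the decomposition is lossy.

No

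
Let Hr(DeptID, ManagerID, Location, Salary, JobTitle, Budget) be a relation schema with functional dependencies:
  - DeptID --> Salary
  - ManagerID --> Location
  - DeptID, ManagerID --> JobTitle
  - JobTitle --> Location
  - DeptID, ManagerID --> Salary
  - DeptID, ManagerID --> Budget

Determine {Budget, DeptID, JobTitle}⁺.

{Budget, DeptID, JobTitle, Location, Salary}

Start with {Budget, DeptID, JobTitle}.
DeptID --> Salary applies; add {Salary} → now {Budget, DeptID, JobTitle, Salary}.
JobTitle --> Location applies; add {Location} → now {Budget, DeptID, JobTitle, Location, Salary}.
No further FD applies.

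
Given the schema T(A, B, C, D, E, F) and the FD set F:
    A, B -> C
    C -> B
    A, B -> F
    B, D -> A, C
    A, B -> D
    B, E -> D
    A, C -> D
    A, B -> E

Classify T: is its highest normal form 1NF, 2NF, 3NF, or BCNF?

3NF

Candidate keys: {A, B}, {A, C}, {B, D}, {B, E}, {C, D}, {C, E}. Prime attributes: {A, B, C, D, E}.
C -> B breaks BCNF: {C}⁺ = {B, C}, so {C} is not a superkey.
Its right-hand attributes {B} are all prime, as are those of every other non-superkey FD — the relation is in 3NF.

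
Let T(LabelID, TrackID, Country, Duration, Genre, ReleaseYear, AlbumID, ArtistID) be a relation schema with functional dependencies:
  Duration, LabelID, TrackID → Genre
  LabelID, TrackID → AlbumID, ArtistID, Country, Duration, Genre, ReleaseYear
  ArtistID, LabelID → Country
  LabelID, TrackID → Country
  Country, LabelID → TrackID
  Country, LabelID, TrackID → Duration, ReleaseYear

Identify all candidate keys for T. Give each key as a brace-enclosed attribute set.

No FD produces {LabelID}, so it must be in every candidate key.
{ArtistID, LabelID} is a candidate key since {ArtistID, LabelID}⁺ = {AlbumID, ArtistID, Country, Duration, Genre, LabelID, ReleaseYear, TrackID} covers every attribute.
{Country, LabelID} is a candidate key since {Country, LabelID}⁺ = {AlbumID, ArtistID, Country, Duration, Genre, LabelID, ReleaseYear, TrackID} covers every attribute.
{LabelID, TrackID} is a candidate key since {LabelID, TrackID}⁺ = {AlbumID, ArtistID, Country, Duration, Genre, LabelID, ReleaseYear, TrackID} covers every attribute.
These are minimal and exhaustive — every other superkey contains one of them.

{ArtistID, LabelID}, {Country, LabelID}, {LabelID, TrackID}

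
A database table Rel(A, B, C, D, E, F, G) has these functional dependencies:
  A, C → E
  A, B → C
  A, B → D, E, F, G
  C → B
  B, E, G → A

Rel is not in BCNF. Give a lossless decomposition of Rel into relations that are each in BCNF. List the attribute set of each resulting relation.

{A, C, D, E, F, G}; {B, C}

Candidate keys of the original relation: {A, B}, {A, C}, {B, E, G}, {C, E, G}.
In {A, B, C, D, E, F, G}, {C} is not a superkey ({C}⁺ restricted to this set is {B, C}), so split on C → B into {B, C} and {A, C, D, E, F, G}.
{B, C} is in BCNF.
{A, C, D, E, F, G} is in BCNF.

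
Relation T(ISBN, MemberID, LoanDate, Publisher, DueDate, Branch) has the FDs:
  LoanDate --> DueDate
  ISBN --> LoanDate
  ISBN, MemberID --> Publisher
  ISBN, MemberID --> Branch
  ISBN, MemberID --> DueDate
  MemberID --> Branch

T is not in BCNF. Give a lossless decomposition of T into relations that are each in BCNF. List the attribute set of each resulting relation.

{Branch, MemberID}; {DueDate, LoanDate}; {ISBN, LoanDate}; {ISBN, MemberID, Publisher}

Candidate key of the original relation: {ISBN, MemberID}.
In {Branch, DueDate, ISBN, LoanDate, MemberID, Publisher}, {LoanDate} is not a superkey ({LoanDate}⁺ restricted to this set is {DueDate, LoanDate}), so split on LoanDate --> DueDate into {DueDate, LoanDate} and {Branch, ISBN, LoanDate, MemberID, Publisher}.
{DueDate, LoanDate} has no BCNF violation.
In {Branch, ISBN, LoanDate, MemberID, Publisher}, {ISBN} is not a superkey ({ISBN}⁺ restricted to this set is {ISBN, LoanDate}), so split on ISBN --> LoanDate into {ISBN, LoanDate} and {Branch, ISBN, MemberID, Publisher}.
{ISBN, LoanDate} has no BCNF violation.
In {Branch, ISBN, MemberID, Publisher}, {MemberID} is not a superkey ({MemberID}⁺ restricted to this set is {Branch, MemberID}), so split on MemberID --> Branch into {Branch, MemberID} and {ISBN, MemberID, Publisher}.
{Branch, MemberID} has no BCNF violation.
{ISBN, MemberID, Publisher} has no BCNF violation.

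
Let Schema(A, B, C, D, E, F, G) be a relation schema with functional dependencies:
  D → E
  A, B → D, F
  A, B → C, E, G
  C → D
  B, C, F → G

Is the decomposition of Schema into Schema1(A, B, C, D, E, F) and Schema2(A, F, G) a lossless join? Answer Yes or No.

No

Common attributes: {A, F}; their closure is {A, F}.
The closure covers neither Schema1 nor Schema2 entirely; the join is not lossless.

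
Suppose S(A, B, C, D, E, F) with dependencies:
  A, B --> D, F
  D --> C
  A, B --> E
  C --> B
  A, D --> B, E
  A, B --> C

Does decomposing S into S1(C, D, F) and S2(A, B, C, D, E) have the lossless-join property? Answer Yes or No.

The shared attributes are {C, D} and {C, D}⁺ = {B, C, D}.
Neither S1 nor S2 is contained in that closure, so the decomposition is lossy.

No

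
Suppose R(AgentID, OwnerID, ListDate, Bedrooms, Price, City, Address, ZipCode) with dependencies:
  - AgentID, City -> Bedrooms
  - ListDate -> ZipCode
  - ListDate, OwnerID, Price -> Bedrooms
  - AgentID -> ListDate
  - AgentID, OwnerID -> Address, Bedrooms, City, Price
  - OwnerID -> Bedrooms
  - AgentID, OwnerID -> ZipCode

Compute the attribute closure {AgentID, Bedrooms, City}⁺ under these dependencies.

{AgentID, Bedrooms, City, ListDate, ZipCode}

Start with {AgentID, Bedrooms, City}.
AgentID -> ListDate applies; add {ListDate} → now {AgentID, Bedrooms, City, ListDate}.
ListDate -> ZipCode applies; add {ZipCode} → now {AgentID, Bedrooms, City, ListDate, ZipCode}.
No further FD applies.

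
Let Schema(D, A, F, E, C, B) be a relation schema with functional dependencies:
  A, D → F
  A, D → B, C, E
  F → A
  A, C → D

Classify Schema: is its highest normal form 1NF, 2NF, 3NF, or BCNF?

3NF

Candidate keys: {A, C}, {A, D}, {C, F}, {D, F}. Prime attributes: {A, C, D, F}.
F → A breaks BCNF: {F}⁺ = {A, F}, so {F} is not a superkey.
Its right-hand attributes {A} are all prime, as are those of every other non-superkey FD — the relation is in 3NF.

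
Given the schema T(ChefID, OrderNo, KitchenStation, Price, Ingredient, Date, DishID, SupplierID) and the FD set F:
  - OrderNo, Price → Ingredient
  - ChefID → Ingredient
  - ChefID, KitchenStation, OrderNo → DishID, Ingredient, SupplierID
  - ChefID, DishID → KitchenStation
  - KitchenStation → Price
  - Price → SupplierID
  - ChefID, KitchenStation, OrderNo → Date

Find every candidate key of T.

No FD produces {ChefID, OrderNo}, so they must be in every candidate key.
{ChefID, DishID, OrderNo} is a candidate key since {ChefID, DishID, OrderNo}⁺ = {ChefID, Date, DishID, Ingredient, KitchenStation, OrderNo, Price, SupplierID} covers every attribute.
{ChefID, KitchenStation, OrderNo} is a candidate key since {ChefID, KitchenStation, OrderNo}⁺ = {ChefID, Date, DishID, Ingredient, KitchenStation, OrderNo, Price, SupplierID} covers every attribute.
Any other superkey properly contains one of these, so there are no further candidate keys.

{ChefID, DishID, OrderNo}, {ChefID, KitchenStation, OrderNo}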